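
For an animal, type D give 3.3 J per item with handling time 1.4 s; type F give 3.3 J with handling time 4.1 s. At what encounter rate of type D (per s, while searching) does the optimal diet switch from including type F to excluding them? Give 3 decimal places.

Drop type F once their profitability E₂/h₂ falls below the rate achievable on type D alone: E₂/h₂ = λE₁/(1 + λh₁).
Solve for λ: λE₁h₂ = E₂(1 + λh₁) → λ(E₁h₂ − E₂h₁) = E₂ → λ = E₂/(E₁h₂ − E₂h₁).
λ = 3.3/(3.3×4.1 − 3.3×1.4) = 3.3/8.91 = 0.3704 per s.

0.370 per s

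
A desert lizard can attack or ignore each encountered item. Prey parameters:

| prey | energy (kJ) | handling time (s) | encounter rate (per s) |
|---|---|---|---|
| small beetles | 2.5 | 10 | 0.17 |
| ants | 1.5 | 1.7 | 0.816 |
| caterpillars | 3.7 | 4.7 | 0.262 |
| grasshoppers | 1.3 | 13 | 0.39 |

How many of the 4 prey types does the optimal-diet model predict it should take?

E/h in descending order: ants 0.882, caterpillars 0.787, small beetles 0.25, grasshoppers 0.1 kJ/s. The optimal diet is the largest prefix of this list for which every included type satisfies E_i/h_i > R on the types above it.
Rate on top 1: 0.5127. caterpillars: 0.787 > 0.5127 → include.
Rate on top 2: 0.6061. small beetles: 0.25 < 0.6061 → exclude; stop.
Optimal diet: ants, caterpillars — 2 of 4 types.

2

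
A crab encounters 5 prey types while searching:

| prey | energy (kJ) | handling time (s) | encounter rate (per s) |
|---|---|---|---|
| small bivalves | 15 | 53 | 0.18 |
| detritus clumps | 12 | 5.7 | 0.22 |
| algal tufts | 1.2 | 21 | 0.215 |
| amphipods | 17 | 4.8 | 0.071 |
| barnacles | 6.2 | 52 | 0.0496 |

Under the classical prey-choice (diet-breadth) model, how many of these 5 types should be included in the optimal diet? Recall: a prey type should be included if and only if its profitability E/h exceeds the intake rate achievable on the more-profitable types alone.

E/h in descending order: amphipods 3.54, detritus clumps 2.11, small bivalves 0.283, barnacles 0.119, algal tufts 0.0571 kJ/s. The optimal diet is the largest prefix of this list for which every included type satisfies E_i/h_i > R on the types above it.
Rate on top 1: 0.9002. detritus clumps: 2.11 > 0.9002 → include.
Rate on top 2: 1.483. small bivalves: 0.283 < 1.483 → exclude; stop.
Optimal diet: amphipods, detritus clumps — 2 of 5 types.

2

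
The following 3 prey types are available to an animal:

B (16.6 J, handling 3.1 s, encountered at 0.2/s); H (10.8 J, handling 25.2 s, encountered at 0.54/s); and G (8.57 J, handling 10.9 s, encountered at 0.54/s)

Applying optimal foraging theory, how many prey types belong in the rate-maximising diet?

1

Rank by E/h (J/s): B 5.35, G 0.786, H 0.429. Include each in turn until the next type's E/h falls below the running intake rate.
Rate on top 1: 2.049. G: 0.786 < 2.049 → exclude; stop.
Optimal diet: B — 1 of 3 types.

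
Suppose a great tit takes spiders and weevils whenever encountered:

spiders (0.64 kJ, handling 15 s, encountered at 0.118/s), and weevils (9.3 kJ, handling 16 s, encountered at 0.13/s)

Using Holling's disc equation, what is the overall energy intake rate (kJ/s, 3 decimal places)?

0.265 kJ/s

Energy encountered per unit search time: 0.118×0.64 + 0.13×9.3 = 1.285 kJ/s.
Handling time per unit search time: 0.118×15 + 0.13×16 = 3.85.
Rate = 1.285/(1 + 3.85) = 0.2648 kJ/s.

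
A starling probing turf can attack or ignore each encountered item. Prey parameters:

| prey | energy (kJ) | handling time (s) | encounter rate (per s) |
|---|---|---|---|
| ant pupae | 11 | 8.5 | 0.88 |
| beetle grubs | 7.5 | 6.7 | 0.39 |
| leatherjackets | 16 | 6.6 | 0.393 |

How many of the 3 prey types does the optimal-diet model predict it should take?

Profitabilities (E/h, kJ/s): leatherjackets 2.42, ant pupae 1.29, beetle grubs 1.12. Add prey in this order while the next type's profitability exceeds the intake rate on those already taken.
Rate on top 1: 1.75. ant pupae: 1.29 < 1.75 → exclude; stop.
Optimal diet: leatherjackets — 1 of 3 types.

1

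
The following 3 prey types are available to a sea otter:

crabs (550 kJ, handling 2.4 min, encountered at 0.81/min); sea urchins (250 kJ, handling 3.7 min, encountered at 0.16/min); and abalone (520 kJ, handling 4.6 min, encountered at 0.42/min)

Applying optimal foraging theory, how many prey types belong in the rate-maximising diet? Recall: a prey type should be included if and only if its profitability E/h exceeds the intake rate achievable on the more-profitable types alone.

Profitabilities (E/h, kJ/min): crabs 229, abalone 113, sea urchins 67.6. Add prey in this order while the next type's profitability exceeds the intake rate on those already taken.
Rate on top 1: 151.3. abalone: 113 < 151.3 → exclude; stop.
Optimal diet: crabs — 1 of 3 types.

1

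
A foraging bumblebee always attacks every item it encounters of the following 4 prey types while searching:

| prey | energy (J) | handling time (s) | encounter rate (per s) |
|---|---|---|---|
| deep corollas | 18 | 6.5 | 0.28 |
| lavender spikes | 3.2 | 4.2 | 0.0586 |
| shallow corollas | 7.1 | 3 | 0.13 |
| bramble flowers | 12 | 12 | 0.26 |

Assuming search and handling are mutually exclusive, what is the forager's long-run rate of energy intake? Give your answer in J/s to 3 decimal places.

1.410 J/s

R = (0.28×18 + 0.0586×3.2 + 0.13×7.1 + 0.26×12) / (1 + 0.28×6.5 + 0.0586×4.2 + 0.13×3 + 0.26×12) = 9.271/6.576 = 1.41 J/s.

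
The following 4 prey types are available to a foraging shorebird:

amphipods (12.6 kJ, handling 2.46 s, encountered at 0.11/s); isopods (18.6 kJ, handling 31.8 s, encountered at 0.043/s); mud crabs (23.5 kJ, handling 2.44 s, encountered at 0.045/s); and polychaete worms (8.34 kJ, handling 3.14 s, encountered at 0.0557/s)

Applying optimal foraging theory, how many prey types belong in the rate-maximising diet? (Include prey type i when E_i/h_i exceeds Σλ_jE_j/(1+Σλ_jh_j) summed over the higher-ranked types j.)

3

Profitabilities (E/h, kJ/s): mud crabs 9.63, amphipods 5.12, polychaete worms 2.66, isopods 0.585. Add prey in this order while the next type's profitability exceeds the intake rate on those already taken.
Rate on top 1: 0.9529. amphipods: 5.12 > 0.9529 → include.
Rate on top 2: 1.77. polychaete worms: 2.66 > 1.77 → include.
Rate on top 3: 1.87. isopods: 0.585 < 1.87 → exclude; stop.
Optimal diet: mud crabs, amphipods, polychaete worms — 3 of 4 types.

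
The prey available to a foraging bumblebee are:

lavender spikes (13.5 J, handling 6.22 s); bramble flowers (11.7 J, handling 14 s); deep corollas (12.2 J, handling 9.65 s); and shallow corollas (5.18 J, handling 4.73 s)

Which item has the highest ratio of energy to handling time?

lavender spikes

Profitability E/h (J/s): lavender spikes = 13.5/6.22 = 2.17, bramble flowers = 11.7/14 = 0.836, deep corollas = 12.2/9.65 = 1.26, shallow corollas = 5.18/4.73 = 1.1.
Ranked: lavender spikes > deep corollas > shallow corollas > bramble flowers.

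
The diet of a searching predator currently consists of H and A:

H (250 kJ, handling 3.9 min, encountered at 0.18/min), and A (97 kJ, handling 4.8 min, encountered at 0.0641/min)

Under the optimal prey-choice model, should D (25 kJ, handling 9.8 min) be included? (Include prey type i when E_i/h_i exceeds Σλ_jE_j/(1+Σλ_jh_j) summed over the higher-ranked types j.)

Intake rate on the current diet: R = (0.18×250 + 0.0641×97) / (1 + 0.18×3.9 + 0.0641×4.8) = 51.22/2.01 = 25.49 kJ/min.
Profitability of D: 25/9.8 = 2.551 kJ/min.
Since 2.551 < R, time spent handling D is better spent searching.

No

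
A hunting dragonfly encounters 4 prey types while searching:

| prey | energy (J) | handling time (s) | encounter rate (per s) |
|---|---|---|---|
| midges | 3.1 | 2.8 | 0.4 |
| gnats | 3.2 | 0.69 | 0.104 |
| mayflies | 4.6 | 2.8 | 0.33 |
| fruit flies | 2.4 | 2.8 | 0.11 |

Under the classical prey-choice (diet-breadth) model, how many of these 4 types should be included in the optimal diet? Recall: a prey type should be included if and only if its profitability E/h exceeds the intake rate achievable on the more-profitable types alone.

Profitabilities (E/h, J/s): gnats 4.64, mayflies 1.64, midges 1.11, fruit flies 0.857. Add prey in this order while the next type's profitability exceeds the intake rate on those already taken.
Rate on top 1: 0.3105. mayflies: 1.64 > 0.3105 → include.
Rate on top 2: 0.9274. midges: 1.11 > 0.9274 → include.
Rate on top 3: 0.992. fruit flies: 0.857 < 0.992 → exclude; stop.
Optimal diet: gnats, mayflies, midges — 3 of 4 types.

3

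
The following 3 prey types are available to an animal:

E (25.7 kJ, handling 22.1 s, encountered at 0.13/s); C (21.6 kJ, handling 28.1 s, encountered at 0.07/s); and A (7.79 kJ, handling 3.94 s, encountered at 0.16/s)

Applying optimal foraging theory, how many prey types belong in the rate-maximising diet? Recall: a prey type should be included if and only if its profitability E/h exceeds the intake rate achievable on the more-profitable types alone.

Rank by E/h (kJ/s): A 1.98, E 1.16, C 0.769. Include each in turn until the next type's E/h falls below the running intake rate.
Rate on top 1: 0.7645. E: 1.16 > 0.7645 → include.
Rate on top 2: 1.019. C: 0.769 < 1.019 → exclude; stop.
Optimal diet: A, E — 2 of 3 types.

2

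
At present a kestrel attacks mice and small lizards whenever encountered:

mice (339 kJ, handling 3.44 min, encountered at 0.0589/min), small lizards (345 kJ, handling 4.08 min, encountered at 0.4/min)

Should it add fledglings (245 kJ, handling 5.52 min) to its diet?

Current rate: (0.0589×339 + 0.4×345)/(1 + 0.0589×3.44 + 0.4×4.08) = 55.73 kJ/min.
fledglings: E/h = 245/5.52 = 44.38 kJ/min.
Since 44.38 < R, time spent handling fledglings is better spent searching.

No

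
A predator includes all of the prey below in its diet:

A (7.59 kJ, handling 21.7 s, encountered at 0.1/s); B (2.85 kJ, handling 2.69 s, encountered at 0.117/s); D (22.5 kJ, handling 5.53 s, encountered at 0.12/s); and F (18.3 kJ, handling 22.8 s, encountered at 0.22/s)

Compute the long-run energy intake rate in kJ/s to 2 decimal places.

R = (0.1×7.59 + 0.117×2.85 + 0.12×22.5 + 0.22×18.3) / (1 + 0.1×21.7 + 0.117×2.69 + 0.12×5.53 + 0.22×22.8) = 7.818/9.164 = 0.8531 kJ/s.

0.85 kJ/s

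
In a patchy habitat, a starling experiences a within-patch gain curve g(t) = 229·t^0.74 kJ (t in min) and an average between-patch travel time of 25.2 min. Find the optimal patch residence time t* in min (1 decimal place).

Optimal t* satisfies g'(t*) = g(t*)/(T + t*).
g'(t) = 0.74·229·t^-0.26. Setting 0.74·229·t^-0.26 = 229·t^0.74/(25.2+t) gives 0.74(25.2+t) = t, so 0.26·t = 0.74×25.2.
t* = 0.74×25.2/0.26 = 71.72 min.

71.7 min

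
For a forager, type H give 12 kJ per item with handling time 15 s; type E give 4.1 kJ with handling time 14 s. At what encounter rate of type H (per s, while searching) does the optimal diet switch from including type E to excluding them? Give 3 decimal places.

0.038 per s

Drop type E once their profitability E₂/h₂ falls below the rate achievable on type H alone: E₂/h₂ = λE₁/(1 + λh₁).
Solve for λ: λE₁h₂ = E₂(1 + λh₁) → λ(E₁h₂ − E₂h₁) = E₂ → λ = E₂/(E₁h₂ − E₂h₁).
λ = 4.1/(12×14 − 4.1×15) = 4.1/106.5 = 0.0385 per s.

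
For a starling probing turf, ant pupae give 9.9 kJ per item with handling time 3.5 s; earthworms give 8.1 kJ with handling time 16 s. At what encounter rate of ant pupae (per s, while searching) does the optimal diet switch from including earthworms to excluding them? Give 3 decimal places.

Drop earthworms once their profitability E₂/h₂ falls below the rate achievable on ant pupae alone: E₂/h₂ = λE₁/(1 + λh₁).
Solve for λ: λE₁h₂ = E₂(1 + λh₁) → λ(E₁h₂ − E₂h₁) = E₂ → λ = E₂/(E₁h₂ − E₂h₁).
λ = 8.1/(9.9×16 − 8.1×3.5) = 8.1/130.1 = 0.06228 per s.

0.062 per s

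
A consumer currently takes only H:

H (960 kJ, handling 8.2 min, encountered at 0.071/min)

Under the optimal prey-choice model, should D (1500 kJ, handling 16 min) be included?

On H alone, R = ΣλE/(1+Σλh) = 68.16/1.582 = 43.08 kJ/min.
D: E/h = 1500/16 = 93.75 kJ/min.
93.75 > 43.08, so adding D raises the average — include it.

Yes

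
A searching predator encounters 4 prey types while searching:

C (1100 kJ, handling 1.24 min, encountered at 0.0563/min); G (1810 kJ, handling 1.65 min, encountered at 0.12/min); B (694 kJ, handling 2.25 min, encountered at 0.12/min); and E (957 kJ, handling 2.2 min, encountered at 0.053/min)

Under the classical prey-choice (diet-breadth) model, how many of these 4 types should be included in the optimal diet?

4

Rank by E/h (kJ/min): G 1.1e+03, C 887, E 435, B 308. Include each in turn until the next type's E/h falls below the running intake rate.
Rate on top 1: 181.3. C: 887 > 181.3 → include.
Rate on top 2: 220.2. E: 435 > 220.2 → include.
Rate on top 3: 238.3. B: 308 > 238.3 → include.
Optimal diet: G, C, E, B — 4 of 4 types.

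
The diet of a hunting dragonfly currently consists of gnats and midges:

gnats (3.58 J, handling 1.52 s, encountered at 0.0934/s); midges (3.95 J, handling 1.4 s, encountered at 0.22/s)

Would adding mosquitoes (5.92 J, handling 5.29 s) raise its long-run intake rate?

Yes

On gnats and midges alone, R = ΣλE/(1+Σλh) = 1.203/1.45 = 0.8299 J/s.
Profitability of mosquitoes: 5.92/5.29 = 1.119 J/s.
Since 1.119 > R, including mosquitoes increases the long-run rate.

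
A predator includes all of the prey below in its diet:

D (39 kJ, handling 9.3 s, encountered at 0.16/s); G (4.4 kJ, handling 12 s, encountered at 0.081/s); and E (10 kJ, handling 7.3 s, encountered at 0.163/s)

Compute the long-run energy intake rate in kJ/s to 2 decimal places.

Energy encountered per unit search time: 0.16×39 + 0.081×4.4 + 0.163×10 = 8.226 kJ/s.
Handling time per unit search time: 0.16×9.3 + 0.081×12 + 0.163×7.3 = 3.65.
Rate = 8.226/(1 + 3.65) = 1.769 kJ/s.

1.77 kJ/s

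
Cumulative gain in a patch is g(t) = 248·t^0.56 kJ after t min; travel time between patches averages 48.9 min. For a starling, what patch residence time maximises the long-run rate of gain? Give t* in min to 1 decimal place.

Optimal t* satisfies g'(t*) = g(t*)/(T + t*).
g'(t) = 0.56·248·t^-0.44. Setting 0.56·248·t^-0.44 = 248·t^0.56/(48.9+t) gives 0.56(48.9+t) = t, so 0.44·t = 0.56×48.9.
t* = 0.56×48.9/0.44 = 62.24 min.

62.2 min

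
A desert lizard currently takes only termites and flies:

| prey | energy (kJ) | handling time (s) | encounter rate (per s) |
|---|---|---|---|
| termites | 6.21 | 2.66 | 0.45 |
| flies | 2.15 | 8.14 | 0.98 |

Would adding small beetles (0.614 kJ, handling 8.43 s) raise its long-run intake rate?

No

On termites and flies alone, R = ΣλE/(1+Σλh) = 4.902/10.17 = 0.4818 kJ/s.
Profitability of small beetles: 0.614/8.43 = 0.07284 kJ/s.
0.07284 < 0.4818, so adding small beetles would lower the average — exclude it.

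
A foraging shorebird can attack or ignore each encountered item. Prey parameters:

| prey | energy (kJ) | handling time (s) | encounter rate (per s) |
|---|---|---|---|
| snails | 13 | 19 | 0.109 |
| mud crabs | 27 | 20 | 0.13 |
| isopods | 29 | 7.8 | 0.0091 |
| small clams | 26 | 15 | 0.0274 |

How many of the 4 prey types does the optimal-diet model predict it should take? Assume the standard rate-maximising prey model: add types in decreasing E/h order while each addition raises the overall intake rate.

E/h in descending order: isopods 3.72, small clams 1.73, mud crabs 1.35, snails 0.684 kJ/s. The optimal diet is the largest prefix of this list for which every included type satisfies E_i/h_i > R on the types above it.
Rate on top 1: 0.2464. small clams: 1.73 > 0.2464 → include.
Rate on top 2: 0.6588. mud crabs: 1.35 > 0.6588 → include.
Rate on top 3: 1.099. snails: 0.684 < 1.099 → exclude; stop.
Optimal diet: isopods, small clams, mud crabs — 3 of 4 types.

3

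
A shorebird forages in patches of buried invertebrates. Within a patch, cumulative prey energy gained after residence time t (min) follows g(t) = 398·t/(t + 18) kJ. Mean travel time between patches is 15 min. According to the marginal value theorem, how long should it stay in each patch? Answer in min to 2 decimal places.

Maximise g(t)/(T+t): set derivative to zero → g'(t)(T+t) = g(t).
g'(t) = 398·18/(t + 18)². Setting 398·18/(t+18)² = 398t/[(t+18)(15+t)] gives 18(15+t) = t(t+18), so t² = 18×15 = 270.
t* = √270 = 16.43 min.

16.43 min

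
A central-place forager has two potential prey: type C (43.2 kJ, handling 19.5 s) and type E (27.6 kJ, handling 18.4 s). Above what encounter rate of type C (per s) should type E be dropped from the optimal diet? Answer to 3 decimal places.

0.108 per s

At the threshold, the rate on type C alone equals the profitability of type E: λ·43.2/(1 + λ·19.5) = 27.6/18.4 = 1.5.
Rearranging, λ(43.2 − 1.5×19.5) = 1.5, so λ = 1.5/13.95 = 0.1075 per s.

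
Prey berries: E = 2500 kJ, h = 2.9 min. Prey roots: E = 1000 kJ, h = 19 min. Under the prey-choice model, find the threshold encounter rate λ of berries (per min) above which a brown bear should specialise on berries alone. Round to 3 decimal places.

At the threshold, the rate on berries alone equals the profitability of roots: λ·2500/(1 + λ·2.9) = 1000/19 = 52.63.
Rearranging, λ(2500 − 52.63×2.9) = 52.63, so λ = 52.63/2347 = 0.02242 per min.

0.022 per min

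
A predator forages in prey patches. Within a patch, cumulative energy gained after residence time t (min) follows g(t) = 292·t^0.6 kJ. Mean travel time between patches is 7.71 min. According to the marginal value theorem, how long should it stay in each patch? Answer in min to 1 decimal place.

Optimal t* satisfies g'(t*) = g(t*)/(T + t*).
g'(t) = 0.6·292·t^-0.4. Setting 0.6·292·t^-0.4 = 292·t^0.6/(7.71+t) gives 0.6(7.71+t) = t, so 0.40·t = 0.6×7.71.
t* = 0.6×7.71/0.40 = 11.56 min.

11.6 min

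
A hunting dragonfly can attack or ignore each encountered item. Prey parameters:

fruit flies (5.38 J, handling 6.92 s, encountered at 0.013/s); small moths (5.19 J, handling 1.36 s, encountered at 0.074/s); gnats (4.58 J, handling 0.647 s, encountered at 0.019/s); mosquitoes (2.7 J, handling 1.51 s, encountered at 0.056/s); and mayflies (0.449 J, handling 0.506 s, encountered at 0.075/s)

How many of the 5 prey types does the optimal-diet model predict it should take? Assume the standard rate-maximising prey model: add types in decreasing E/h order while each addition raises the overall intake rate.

5

Profitabilities (E/h, J/s): gnats 7.08, small moths 3.82, mosquitoes 1.79, mayflies 0.887, fruit flies 0.777. Add prey in this order while the next type's profitability exceeds the intake rate on those already taken.
Rate on top 1: 0.08596. small moths: 3.82 > 0.08596 → include.
Rate on top 2: 0.4233. mosquitoes: 1.79 > 0.4233 → include.
Rate on top 3: 0.5197. mayflies: 0.887 > 0.5197 → include.
Rate on top 4: 0.5309. fruit flies: 0.777 > 0.5309 → include.
Optimal diet: gnats, small moths, mosquitoes, mayflies, fruit flies — 5 of 5 types.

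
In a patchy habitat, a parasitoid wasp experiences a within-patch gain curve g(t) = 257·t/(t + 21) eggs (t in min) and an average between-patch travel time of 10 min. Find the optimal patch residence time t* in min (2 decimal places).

Maximise g(t)/(T+t): set derivative to zero → g'(t)(T+t) = g(t).
g'(t) = 257·21/(t + 21)². Setting 257·21/(t+21)² = 257t/[(t+21)(10+t)] gives 21(10+t) = t(t+21), so t² = 21×10 = 210.
t* = √210 = 14.49 min.

14.49 min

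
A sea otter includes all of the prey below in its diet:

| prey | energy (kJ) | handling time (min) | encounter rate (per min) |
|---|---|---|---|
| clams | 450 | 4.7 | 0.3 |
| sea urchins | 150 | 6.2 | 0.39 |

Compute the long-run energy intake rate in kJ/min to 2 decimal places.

R = Σλ_iE_i / (1 + Σλ_ih_i)
Numerator: 0.3×450 + 0.39×150 = 193.5
Denominator: 1 + 0.3×4.7 + 0.39×6.2 = 4.828
R = 193.5/4.828 = 40.08 kJ/min

40.08 kJ/min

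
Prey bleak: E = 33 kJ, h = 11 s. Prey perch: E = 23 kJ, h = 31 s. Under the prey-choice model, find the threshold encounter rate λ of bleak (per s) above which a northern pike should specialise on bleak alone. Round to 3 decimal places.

0.030 per s

At the threshold, the rate on bleak alone equals the profitability of perch: λ·33/(1 + λ·11) = 23/31 = 0.7419.
Rearranging, λ(33 − 0.7419×11) = 0.7419, so λ = 0.7419/24.84 = 0.02987 per s.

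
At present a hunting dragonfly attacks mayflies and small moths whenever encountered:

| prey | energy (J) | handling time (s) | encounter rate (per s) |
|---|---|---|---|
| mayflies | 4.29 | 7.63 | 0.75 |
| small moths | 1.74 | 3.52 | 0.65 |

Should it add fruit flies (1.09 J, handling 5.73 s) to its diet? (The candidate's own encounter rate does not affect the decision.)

On mayflies and small moths alone, R = ΣλE/(1+Σλh) = 4.349/9.011 = 0.4826 J/s.
Profitability of fruit flies: 1.09/5.73 = 0.1902 J/s.
Since 0.1902 < R, time spent handling fruit flies is better spent searching.

No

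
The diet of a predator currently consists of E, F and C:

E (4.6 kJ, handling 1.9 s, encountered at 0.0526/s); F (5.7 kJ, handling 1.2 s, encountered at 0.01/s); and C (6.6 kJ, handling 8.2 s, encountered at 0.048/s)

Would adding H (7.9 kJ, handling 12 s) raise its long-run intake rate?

Intake rate on the current diet: R = (0.0526×4.6 + 0.01×5.7 + 0.048×6.6) / (1 + 0.0526×1.9 + 0.01×1.2 + 0.048×8.2) = 0.6158/1.506 = 0.409 kJ/s.
H: E/h = 7.9/12 = 0.6583 kJ/s.
0.6583 > 0.409, so adding H raises the average — include it.

Yes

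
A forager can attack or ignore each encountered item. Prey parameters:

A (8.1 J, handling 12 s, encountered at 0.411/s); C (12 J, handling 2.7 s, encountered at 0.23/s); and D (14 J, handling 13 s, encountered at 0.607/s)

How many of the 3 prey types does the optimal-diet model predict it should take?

1

E/h in descending order: C 4.44, D 1.08, A 0.675 J/s. The optimal diet is the largest prefix of this list for which every included type satisfies E_i/h_i > R on the types above it.
Rate on top 1: 1.703. D: 1.08 < 1.703 → exclude; stop.
Optimal diet: C — 1 of 3 types.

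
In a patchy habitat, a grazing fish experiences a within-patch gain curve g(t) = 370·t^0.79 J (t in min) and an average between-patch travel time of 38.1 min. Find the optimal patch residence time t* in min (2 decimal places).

Optimal t* satisfies g'(t*) = g(t*)/(T + t*).
g'(t) = 0.79·370·t^-0.21. Setting 0.79·370·t^-0.21 = 370·t^0.79/(38.1+t) gives 0.79(38.1+t) = t, so 0.21·t = 0.79×38.1.
t* = 0.79×38.1/0.21 = 143.3 min.

143.33 min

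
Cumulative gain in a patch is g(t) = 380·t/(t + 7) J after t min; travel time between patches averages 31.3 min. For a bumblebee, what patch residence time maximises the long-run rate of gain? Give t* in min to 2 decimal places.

Optimal t* satisfies g'(t*) = g(t*)/(T + t*).
g'(t) = 380·7/(t + 7)². Setting 380·7/(t+7)² = 380t/[(t+7)(31.3+t)] gives 7(31.3+t) = t(t+7), so t² = 7×31.3 = 219.1.
t* = √219.1 = 14.8 min.

14.80 min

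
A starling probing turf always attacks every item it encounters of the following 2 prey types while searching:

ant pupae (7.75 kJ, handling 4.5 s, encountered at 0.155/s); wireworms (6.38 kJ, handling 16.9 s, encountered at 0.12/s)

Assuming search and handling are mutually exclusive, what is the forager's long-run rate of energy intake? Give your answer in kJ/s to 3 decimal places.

0.528 kJ/s

R = (0.155×7.75 + 0.12×6.38) / (1 + 0.155×4.5 + 0.12×16.9) = 1.967/3.725 = 0.5279 kJ/s.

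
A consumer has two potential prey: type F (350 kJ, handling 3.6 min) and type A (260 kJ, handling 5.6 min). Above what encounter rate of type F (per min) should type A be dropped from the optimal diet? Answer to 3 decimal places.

0.254 per min

At the threshold, the rate on type F alone equals the profitability of type A: λ·350/(1 + λ·3.6) = 260/5.6 = 46.43.
Rearranging, λ(350 − 46.43×3.6) = 46.43, so λ = 46.43/182.9 = 0.2539 per min.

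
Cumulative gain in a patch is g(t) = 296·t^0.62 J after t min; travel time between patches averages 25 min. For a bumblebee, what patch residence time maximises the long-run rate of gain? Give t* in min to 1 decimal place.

40.8 min

Maximise g(t)/(T+t): set derivative to zero → g'(t)(T+t) = g(t).
g'(t) = 0.62·296·t^-0.38. Setting 0.62·296·t^-0.38 = 296·t^0.62/(25+t) gives 0.62(25+t) = t, so 0.38·t = 0.62×25.
t* = 0.62×25/0.38 = 40.79 min.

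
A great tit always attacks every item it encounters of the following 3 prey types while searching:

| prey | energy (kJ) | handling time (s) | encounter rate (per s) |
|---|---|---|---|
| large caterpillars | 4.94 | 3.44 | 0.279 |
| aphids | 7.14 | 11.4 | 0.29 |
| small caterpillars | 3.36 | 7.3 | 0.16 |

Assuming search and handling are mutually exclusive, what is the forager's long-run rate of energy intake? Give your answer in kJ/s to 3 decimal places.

0.620 kJ/s

R = (0.279×4.94 + 0.29×7.14 + 0.16×3.36) / (1 + 0.279×3.44 + 0.29×11.4 + 0.16×7.3) = 3.986/6.434 = 0.6196 kJ/s.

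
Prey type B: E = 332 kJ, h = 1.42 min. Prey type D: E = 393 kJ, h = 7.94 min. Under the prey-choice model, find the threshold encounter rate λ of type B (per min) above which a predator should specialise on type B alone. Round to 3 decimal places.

0.189 per min

Drop type D once their profitability E₂/h₂ falls below the rate achievable on type B alone: E₂/h₂ = λE₁/(1 + λh₁).
Solve for λ: λE₁h₂ = E₂(1 + λh₁) → λ(E₁h₂ − E₂h₁) = E₂ → λ = E₂/(E₁h₂ − E₂h₁).
λ = 393/(332×7.94 − 393×1.42) = 393/2078 = 0.1891 per min.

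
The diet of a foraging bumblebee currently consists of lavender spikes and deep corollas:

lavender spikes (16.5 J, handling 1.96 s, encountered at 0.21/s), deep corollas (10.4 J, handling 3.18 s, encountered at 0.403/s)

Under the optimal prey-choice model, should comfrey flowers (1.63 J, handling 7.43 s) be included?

On lavender spikes and deep corollas alone, R = ΣλE/(1+Σλh) = 7.656/2.693 = 2.843 J/s.
comfrey flowers: E/h = 1.63/7.43 = 0.2194 J/s.
Since 0.2194 < R, time spent handling comfrey flowers is better spent searching.

No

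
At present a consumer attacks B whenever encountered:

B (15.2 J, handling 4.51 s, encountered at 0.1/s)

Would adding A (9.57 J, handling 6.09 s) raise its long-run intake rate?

On B alone, R = ΣλE/(1+Σλh) = 1.52/1.451 = 1.048 J/s.
Profitability of A: 9.57/6.09 = 1.571 J/s.
1.571 > 1.048, so adding A raises the average — include it.

Yes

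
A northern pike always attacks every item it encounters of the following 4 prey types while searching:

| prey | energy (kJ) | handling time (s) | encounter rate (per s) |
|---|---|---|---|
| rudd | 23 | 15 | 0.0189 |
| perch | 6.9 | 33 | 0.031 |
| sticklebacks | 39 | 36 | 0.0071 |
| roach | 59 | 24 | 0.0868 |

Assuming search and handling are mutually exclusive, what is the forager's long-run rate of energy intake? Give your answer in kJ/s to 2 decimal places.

1.30 kJ/s

R = (0.0189×23 + 0.031×6.9 + 0.0071×39 + 0.0868×59) / (1 + 0.0189×15 + 0.031×33 + 0.0071×36 + 0.0868×24) = 6.047/4.645 = 1.302 kJ/s.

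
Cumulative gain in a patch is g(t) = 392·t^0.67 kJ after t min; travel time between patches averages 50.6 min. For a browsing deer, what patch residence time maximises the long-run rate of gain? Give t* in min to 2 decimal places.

102.73 min

Optimal t* satisfies g'(t*) = g(t*)/(T + t*).
g'(t) = 0.67·392·t^-0.33. Setting 0.67·392·t^-0.33 = 392·t^0.67/(50.6+t) gives 0.67(50.6+t) = t, so 0.33·t = 0.67×50.6.
t* = 0.67×50.6/0.33 = 102.7 min.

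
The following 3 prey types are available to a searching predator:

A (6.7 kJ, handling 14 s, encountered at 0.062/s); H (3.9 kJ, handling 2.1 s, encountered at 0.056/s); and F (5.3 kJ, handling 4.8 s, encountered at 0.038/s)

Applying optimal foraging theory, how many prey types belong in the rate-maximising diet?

3

Rank by E/h (kJ/s): H 1.86, F 1.1, A 0.479. Include each in turn until the next type's E/h falls below the running intake rate.
Rate on top 1: 0.1954. F: 1.1 > 0.1954 → include.
Rate on top 2: 0.3229. A: 0.479 > 0.3229 → include.
Optimal diet: H, F, A — 3 of 3 types.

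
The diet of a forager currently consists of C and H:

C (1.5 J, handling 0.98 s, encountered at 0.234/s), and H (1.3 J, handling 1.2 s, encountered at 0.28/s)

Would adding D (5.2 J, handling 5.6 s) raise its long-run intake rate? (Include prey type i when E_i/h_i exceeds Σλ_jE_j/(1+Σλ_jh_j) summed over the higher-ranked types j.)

Yes

Current rate: (0.234×1.5 + 0.28×1.3)/(1 + 0.234×0.98 + 0.28×1.2) = 0.4568 J/s.
D: E/h = 5.2/5.6 = 0.9286 J/s.
0.9286 > 0.4568, so adding D raises the average — include it.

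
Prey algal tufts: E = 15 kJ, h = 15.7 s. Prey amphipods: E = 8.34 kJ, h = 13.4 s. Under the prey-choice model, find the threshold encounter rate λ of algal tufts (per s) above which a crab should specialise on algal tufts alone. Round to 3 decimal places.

0.119 per s

The zero-one rule: include amphipods iff E₂/h₂ > λE₁/(1+λh₁). Equality gives the switch point.
λE₁h₂ = E₂ + λE₂h₁ ⇒ λ = E₂/(E₁h₂ − E₂h₁) = 8.34/(201 − 130.9) = 0.119 per s.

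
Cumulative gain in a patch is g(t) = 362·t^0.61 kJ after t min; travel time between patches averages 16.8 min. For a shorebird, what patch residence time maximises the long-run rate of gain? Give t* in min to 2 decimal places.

Optimal t* satisfies g'(t*) = g(t*)/(T + t*).
g'(t) = 0.61·362·t^-0.39. Setting 0.61·362·t^-0.39 = 362·t^0.61/(16.8+t) gives 0.61(16.8+t) = t, so 0.39·t = 0.61×16.8.
t* = 0.61×16.8/0.39 = 26.28 min.

26.28 min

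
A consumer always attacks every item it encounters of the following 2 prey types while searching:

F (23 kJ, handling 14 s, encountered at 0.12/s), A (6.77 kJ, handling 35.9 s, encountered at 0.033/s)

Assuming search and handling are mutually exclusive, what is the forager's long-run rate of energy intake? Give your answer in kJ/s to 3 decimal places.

0.772 kJ/s

R = (0.12×23 + 0.033×6.77) / (1 + 0.12×14 + 0.033×35.9) = 2.983/3.865 = 0.772 kJ/s.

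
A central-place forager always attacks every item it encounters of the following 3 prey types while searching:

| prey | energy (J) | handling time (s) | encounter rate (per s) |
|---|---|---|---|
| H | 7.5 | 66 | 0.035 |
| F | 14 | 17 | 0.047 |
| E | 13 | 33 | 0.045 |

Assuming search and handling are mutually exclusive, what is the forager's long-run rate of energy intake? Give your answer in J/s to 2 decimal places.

R = (0.035×7.5 + 0.047×14 + 0.045×13) / (1 + 0.035×66 + 0.047×17 + 0.045×33) = 1.506/5.594 = 0.2691 J/s.

0.27 J/s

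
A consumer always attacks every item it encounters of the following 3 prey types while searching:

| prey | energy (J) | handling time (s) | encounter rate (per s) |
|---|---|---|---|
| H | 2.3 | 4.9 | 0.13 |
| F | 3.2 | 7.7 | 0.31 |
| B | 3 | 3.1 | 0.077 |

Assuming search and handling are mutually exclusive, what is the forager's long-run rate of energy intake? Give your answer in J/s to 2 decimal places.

Energy encountered per unit search time: 0.13×2.3 + 0.31×3.2 + 0.077×3 = 1.522 J/s.
Handling time per unit search time: 0.13×4.9 + 0.31×7.7 + 0.077×3.1 = 3.263.
Rate = 1.522/(1 + 3.263) = 0.3571 J/s.

0.36 J/s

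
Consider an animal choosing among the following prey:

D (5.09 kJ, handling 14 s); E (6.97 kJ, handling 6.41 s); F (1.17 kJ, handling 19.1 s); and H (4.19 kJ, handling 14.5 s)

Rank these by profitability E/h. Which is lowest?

F

Profitability E/h (kJ/s): D = 5.09/14 = 0.364, E = 6.97/6.41 = 1.09, F = 1.17/19.1 = 0.0613, H = 4.19/14.5 = 0.289.
Ranked: E > D > H > F.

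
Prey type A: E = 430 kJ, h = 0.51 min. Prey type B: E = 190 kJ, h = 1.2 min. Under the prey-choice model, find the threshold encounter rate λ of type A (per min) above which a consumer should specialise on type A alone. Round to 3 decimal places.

Drop type B once their profitability E₂/h₂ falls below the rate achievable on type A alone: E₂/h₂ = λE₁/(1 + λh₁).
Solve for λ: λE₁h₂ = E₂(1 + λh₁) → λ(E₁h₂ − E₂h₁) = E₂ → λ = E₂/(E₁h₂ − E₂h₁).
λ = 190/(430×1.2 − 190×0.51) = 190/419.1 = 0.4534 per min.

0.453 per min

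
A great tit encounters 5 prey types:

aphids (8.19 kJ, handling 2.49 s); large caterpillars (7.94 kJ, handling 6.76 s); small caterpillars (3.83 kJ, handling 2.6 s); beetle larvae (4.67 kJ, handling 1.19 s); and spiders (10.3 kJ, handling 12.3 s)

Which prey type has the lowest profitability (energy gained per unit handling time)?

spiders

In descending order of E/h:
beetle larvae: 4.67/1.19 = 3.92 kJ/s
aphids: 8.19/2.49 = 3.29 kJ/s
small caterpillars: 3.83/2.6 = 1.47 kJ/s
large caterpillars: 7.94/6.76 = 1.17 kJ/s
spiders: 10.3/12.3 = 0.837 kJ/s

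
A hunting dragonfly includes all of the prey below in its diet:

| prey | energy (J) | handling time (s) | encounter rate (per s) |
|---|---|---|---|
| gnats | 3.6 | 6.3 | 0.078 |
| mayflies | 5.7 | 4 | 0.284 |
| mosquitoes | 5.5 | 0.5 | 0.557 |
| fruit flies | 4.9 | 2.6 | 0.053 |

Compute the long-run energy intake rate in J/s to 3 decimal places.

1.716 J/s

R = Σλ_iE_i / (1 + Σλ_ih_i)
Numerator: 0.078×3.6 + 0.284×5.7 + 0.557×5.5 + 0.053×4.9 = 5.223
Denominator: 1 + 0.078×6.3 + 0.284×4 + 0.557×0.5 + 0.053×2.6 = 3.044
R = 5.223/3.044 = 1.716 J/s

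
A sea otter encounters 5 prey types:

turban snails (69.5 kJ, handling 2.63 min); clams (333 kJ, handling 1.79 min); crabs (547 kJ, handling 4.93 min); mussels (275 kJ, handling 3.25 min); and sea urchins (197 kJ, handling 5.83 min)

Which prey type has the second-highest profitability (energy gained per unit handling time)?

Profitability E/h (kJ/min): turban snails = 69.5/2.63 = 26.4, clams = 333/1.79 = 186, crabs = 547/4.93 = 111, mussels = 275/3.25 = 84.6, sea urchins = 197/5.83 = 33.8.
Ranked: clams > crabs > mussels > sea urchins > turban snails.

crabs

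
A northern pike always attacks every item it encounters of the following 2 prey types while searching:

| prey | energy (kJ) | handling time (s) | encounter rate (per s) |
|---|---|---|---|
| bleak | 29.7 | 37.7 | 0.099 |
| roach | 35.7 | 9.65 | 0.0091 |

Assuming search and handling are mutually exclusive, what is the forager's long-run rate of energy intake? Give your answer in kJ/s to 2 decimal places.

0.68 kJ/s

R = Σλ_iE_i / (1 + Σλ_ih_i)
Numerator: 0.099×29.7 + 0.0091×35.7 = 3.265
Denominator: 1 + 0.099×37.7 + 0.0091×9.65 = 4.82
R = 3.265/4.82 = 0.6774 kJ/s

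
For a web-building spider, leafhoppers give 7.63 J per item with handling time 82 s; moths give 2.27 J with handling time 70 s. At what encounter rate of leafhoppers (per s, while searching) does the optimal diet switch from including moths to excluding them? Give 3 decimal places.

0.007 per s

At the threshold, the rate on leafhoppers alone equals the profitability of moths: λ·7.63/(1 + λ·82) = 2.27/70 = 0.03243.
Rearranging, λ(7.63 − 0.03243×82) = 0.03243, so λ = 0.03243/4.971 = 0.006524 per s.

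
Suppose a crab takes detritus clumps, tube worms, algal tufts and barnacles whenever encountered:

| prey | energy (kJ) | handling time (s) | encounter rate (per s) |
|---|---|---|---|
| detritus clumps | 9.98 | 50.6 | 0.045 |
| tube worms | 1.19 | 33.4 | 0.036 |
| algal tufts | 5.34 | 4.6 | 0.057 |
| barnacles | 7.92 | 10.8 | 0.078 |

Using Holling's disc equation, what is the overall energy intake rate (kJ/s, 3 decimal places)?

0.253 kJ/s

Energy encountered per unit search time: 0.045×9.98 + 0.036×1.19 + 0.057×5.34 + 0.078×7.92 = 1.414 kJ/s.
Handling time per unit search time: 0.045×50.6 + 0.036×33.4 + 0.057×4.6 + 0.078×10.8 = 4.584.
Rate = 1.414/(1 + 4.584) = 0.2532 kJ/s.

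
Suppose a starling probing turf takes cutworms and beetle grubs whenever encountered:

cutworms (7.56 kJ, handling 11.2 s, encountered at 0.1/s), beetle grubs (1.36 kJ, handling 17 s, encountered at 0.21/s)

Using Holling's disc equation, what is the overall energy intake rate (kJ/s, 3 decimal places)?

R = (0.1×7.56 + 0.21×1.36) / (1 + 0.1×11.2 + 0.21×17) = 1.042/5.69 = 0.1831 kJ/s.

0.183 kJ/s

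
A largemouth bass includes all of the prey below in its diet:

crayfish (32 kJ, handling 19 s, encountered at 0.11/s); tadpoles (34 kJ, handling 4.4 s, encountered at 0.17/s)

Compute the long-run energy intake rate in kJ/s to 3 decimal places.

2.423 kJ/s

R = (0.11×32 + 0.17×34) / (1 + 0.11×19 + 0.17×4.4) = 9.3/3.838 = 2.423 kJ/s.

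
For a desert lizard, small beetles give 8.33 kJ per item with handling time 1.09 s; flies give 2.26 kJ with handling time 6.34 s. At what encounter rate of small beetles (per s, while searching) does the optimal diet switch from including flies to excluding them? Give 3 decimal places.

0.045 per s

The zero-one rule: include flies iff E₂/h₂ > λE₁/(1+λh₁). Equality gives the switch point.
λE₁h₂ = E₂ + λE₂h₁ ⇒ λ = E₂/(E₁h₂ − E₂h₁) = 2.26/(52.81 − 2.463) = 0.04489 per s.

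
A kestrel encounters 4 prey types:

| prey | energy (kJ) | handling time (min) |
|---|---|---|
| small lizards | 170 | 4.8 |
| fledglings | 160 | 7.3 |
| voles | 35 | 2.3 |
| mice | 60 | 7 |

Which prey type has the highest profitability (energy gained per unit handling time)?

In descending order of E/h:
small lizards: 170/4.8 = 35.4 kJ/min
fledglings: 160/7.3 = 21.9 kJ/min
voles: 35/2.3 = 15.2 kJ/min
mice: 60/7 = 8.57 kJ/min

small lizards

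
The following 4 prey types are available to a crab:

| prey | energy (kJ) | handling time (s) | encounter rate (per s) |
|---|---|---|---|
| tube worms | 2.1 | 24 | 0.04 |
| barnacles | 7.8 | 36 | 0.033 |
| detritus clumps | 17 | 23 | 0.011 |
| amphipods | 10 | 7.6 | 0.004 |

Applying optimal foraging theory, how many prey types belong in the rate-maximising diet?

Profitabilities (E/h, kJ/s): amphipods 1.32, detritus clumps 0.739, barnacles 0.217, tube worms 0.0875. Add prey in this order while the next type's profitability exceeds the intake rate on those already taken.
Rate on top 1: 0.03882. detritus clumps: 0.739 > 0.03882 → include.
Rate on top 2: 0.1769. barnacles: 0.217 > 0.1769 → include.
Rate on top 3: 0.196. tube worms: 0.0875 < 0.196 → exclude; stop.
Optimal diet: amphipods, detritus clumps, barnacles — 3 of 4 types.

3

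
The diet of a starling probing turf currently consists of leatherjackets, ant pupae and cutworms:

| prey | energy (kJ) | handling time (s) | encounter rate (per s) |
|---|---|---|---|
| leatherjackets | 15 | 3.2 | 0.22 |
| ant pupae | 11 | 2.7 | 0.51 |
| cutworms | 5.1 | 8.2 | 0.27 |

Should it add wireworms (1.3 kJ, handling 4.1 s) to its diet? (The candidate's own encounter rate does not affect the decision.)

Intake rate on the current diet: R = (0.22×15 + 0.51×11 + 0.27×5.1) / (1 + 0.22×3.2 + 0.51×2.7 + 0.27×8.2) = 10.29/5.295 = 1.943 kJ/s.
wireworms: E/h = 1.3/4.1 = 0.3171 kJ/s.
0.3171 < 1.943, so adding wireworms would lower the average — exclude it.

No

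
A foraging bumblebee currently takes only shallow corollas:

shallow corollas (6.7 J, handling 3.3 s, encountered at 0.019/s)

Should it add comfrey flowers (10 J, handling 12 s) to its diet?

Yes

On shallow corollas alone, R = ΣλE/(1+Σλh) = 0.1273/1.063 = 0.1198 J/s.
Profitability of comfrey flowers: 10/12 = 0.8333 J/s.
0.8333 > 0.1198, so adding comfrey flowers raises the average — include it.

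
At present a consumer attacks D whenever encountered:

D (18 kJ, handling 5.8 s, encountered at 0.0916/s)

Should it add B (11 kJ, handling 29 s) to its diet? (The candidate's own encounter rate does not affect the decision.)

No

Intake rate on the current diet: R = (0.0916×18) / (1 + 0.0916×5.8) = 1.649/1.531 = 1.077 kJ/s.
B: E/h = 11/29 = 0.3793 kJ/s.
Since 0.3793 < R, time spent handling B is better spent searching.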